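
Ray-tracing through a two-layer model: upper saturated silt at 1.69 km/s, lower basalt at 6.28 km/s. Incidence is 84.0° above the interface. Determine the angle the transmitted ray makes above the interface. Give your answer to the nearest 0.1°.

67.1°

Angle from the normal: 90° − 84.0° = 6.0°.
Snell's law: sin θ₂ = (V₂/V₁)·sin θ₁ = (6.28/1.69)·sin 6.0° = 0.3884.
θ₂ = arcsin 0.3884 = 22.86° from the normal.
From the interface: 90° − 22.86° = 67.14°.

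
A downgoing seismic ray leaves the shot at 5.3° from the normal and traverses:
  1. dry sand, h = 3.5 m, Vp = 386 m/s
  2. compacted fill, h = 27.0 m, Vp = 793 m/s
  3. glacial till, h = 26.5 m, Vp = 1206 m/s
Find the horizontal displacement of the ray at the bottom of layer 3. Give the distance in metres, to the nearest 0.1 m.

Apply Snell's law at each interface; in layer i the horizontal offset is hᵢ·tan θᵢ.
Layer 1: θ = 5.30°; offset = 3.5·tan 5.30° = 0.325 m.
Layer 2: sin θ = 793·sin 5.3°/386 = 0.1898, θ = 10.94°; offset = 27.0·tan 10.94° = 5.219 m.
Layer 3: sin θ = 1206·sin 5.3°/386 = 0.2886, θ = 16.77°; offset = 26.5·tan 16.77° = 7.988 m.
Total horizontal offset = 13.531 m.

13.5 m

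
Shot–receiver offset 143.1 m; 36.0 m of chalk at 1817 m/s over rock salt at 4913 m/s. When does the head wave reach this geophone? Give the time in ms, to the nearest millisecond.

66 ms

θ_c = arcsin(V₁/V₂) = arcsin(1817/4913) = 21.71°, cos θ_c = 0.9291.
Intercept time tᵢ = 2h cos θ_c / V₁ = 2·36.0·0.9291/1817 = 0.03682 s.
t = x/V₂ + tᵢ = 143.1/4913 + 0.03682 = 0.06594 s.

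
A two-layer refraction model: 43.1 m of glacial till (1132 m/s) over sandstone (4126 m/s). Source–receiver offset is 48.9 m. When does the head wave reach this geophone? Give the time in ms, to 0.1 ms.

θ_c = arcsin(V₁/V₂) = arcsin(1132/4126) = 15.92°, cos θ_c = 0.9616.
Intercept time tᵢ = 2h cos θ_c / V₁ = 2·43.1·0.9616/1132 = 0.07323 s.
t = x/V₂ + tᵢ = 48.9/4126 + 0.07323 = 0.08508 s.

85.1 ms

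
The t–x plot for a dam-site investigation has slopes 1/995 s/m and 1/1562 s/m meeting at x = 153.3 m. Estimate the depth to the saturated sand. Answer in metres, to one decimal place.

h = (x_cross/2)·√((V₂−V₁)/(V₂+V₁)).
(V₂−V₁)/(V₂+V₁) = (1562−995)/(1562+995) = 0.2217; √ = 0.4709.
h = (153.3/2)·0.4709 = 36.09 m.

36.1 m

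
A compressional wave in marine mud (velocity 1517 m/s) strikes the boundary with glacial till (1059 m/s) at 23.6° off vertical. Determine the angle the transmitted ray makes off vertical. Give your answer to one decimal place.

16.2°

Snell's law: sin θ₂ = (V₂/V₁)·sin θ₁ = (1059/1517)·sin 23.6° = 0.2795.
θ₂ = arcsin 0.2795 = 16.23° from the normal.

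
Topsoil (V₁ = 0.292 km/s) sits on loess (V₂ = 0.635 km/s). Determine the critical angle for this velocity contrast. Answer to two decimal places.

27.38°

At critical incidence the refracted ray runs along the interface (θ₂ = 90°), so sin θ_c = V₁/V₂.
θ_c = arcsin(0.292/0.635) = arcsin 0.4598 = 27.38°.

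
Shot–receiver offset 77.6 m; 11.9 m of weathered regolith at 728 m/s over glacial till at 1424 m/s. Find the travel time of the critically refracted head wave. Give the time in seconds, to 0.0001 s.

θ_c = arcsin(V₁/V₂) = arcsin(728/1424) = 30.75°, cos θ_c = 0.8594.
Intercept time tᵢ = 2h cos θ_c / V₁ = 2·11.9·0.8594/728 = 0.02810 s.
t = x/V₂ + tᵢ = 77.6/1424 + 0.02810 = 0.08259 s.

0.0826 s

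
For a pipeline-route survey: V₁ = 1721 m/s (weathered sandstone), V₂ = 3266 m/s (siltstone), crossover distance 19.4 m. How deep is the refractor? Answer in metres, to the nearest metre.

5 m

x_cross = 2h·√((V₂+V₁)/(V₂−V₁)) → h = x_cross / (2·√((V₂+V₁)/(V₂−V₁))).
√((V₂+V₁)/(V₂−V₁)) = √((3266+1721)/(3266−1721)) = 1.7966.
h = 19.4 / (2·1.7966) = 5.40 m.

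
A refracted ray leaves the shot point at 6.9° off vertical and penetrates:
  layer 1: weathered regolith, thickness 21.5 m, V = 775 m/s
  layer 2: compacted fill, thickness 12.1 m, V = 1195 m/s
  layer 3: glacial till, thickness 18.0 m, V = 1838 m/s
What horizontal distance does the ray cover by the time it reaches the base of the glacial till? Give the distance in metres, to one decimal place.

Apply Snell's law at each interface; in layer i the horizontal offset is hᵢ·tan θᵢ.
Layer 1: θ = 6.90°; offset = 21.5·tan 6.90° = 2.602 m.
Layer 2: sin θ = 1195·sin 6.9°/775 = 0.1852, θ = 10.68°; offset = 12.1·tan 10.68° = 2.281 m.
Layer 3: sin θ = 1838·sin 6.9°/775 = 0.2849, θ = 16.55°; offset = 18.0·tan 16.55° = 5.350 m.
Total horizontal offset = 10.233 m.

10.2 m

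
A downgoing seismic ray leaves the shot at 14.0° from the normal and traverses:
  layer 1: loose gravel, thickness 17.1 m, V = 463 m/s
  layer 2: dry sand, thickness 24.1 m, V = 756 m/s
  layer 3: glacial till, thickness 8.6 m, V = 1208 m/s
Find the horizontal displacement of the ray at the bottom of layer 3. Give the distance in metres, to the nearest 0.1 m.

Apply Snell's law at each interface; in layer i the horizontal offset is hᵢ·tan θᵢ.
Layer 1: θ = 14.00°; offset = 17.1·tan 14.00° = 4.264 m.
Layer 2: sin θ = 756·sin 14.0°/463 = 0.3950, θ = 23.27°; offset = 24.1·tan 23.27° = 10.363 m.
Layer 3: sin θ = 1208·sin 14.0°/463 = 0.6312, θ = 39.14°; offset = 8.6·tan 39.14° = 6.999 m.
Σ offsets = 21.625 m.

21.6 m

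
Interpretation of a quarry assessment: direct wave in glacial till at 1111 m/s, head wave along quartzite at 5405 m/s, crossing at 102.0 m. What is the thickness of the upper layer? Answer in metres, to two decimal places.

41.40 m

x_cross = 2h·√((V₂+V₁)/(V₂−V₁)) → h = x_cross / (2·√((V₂+V₁)/(V₂−V₁))).
√((V₂+V₁)/(V₂−V₁)) = √((5405+1111)/(5405−1111)) = 1.2319.
h = 102.0 / (2·1.2319) = 41.40 m.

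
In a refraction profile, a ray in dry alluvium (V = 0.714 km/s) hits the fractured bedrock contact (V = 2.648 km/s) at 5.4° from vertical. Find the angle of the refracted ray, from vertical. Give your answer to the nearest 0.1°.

Snell's law: sin θ₂ = (V₂/V₁)·sin θ₁ = (2.648/0.714)·sin 5.4° = 0.3490.
θ₂ = sin⁻¹(0.3490) = 20.43° (from vertical).

20.4°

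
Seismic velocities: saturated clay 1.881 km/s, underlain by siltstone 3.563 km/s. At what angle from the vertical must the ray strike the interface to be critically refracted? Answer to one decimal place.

31.9°

At critical incidence the refracted ray runs along the interface (θ₂ = 90°), so sin θ_c = V₁/V₂.
θ_c = arcsin(1.881/3.563) = arcsin 0.5279 = 31.87°.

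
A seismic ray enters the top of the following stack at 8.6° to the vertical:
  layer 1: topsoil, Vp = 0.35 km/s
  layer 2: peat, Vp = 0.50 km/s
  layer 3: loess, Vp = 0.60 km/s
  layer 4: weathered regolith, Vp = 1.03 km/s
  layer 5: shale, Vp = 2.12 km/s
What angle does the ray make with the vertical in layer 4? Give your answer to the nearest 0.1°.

26.1°

Snell's law across each interface conserves sin θ / V, so sin θ_4 = V_4·sin θ₁/V₁.
sin θ_4 = 1.03 × sin 8.6° / 0.35 = 0.4401.
θ_4 = arcsin 0.4401 = 26.11°.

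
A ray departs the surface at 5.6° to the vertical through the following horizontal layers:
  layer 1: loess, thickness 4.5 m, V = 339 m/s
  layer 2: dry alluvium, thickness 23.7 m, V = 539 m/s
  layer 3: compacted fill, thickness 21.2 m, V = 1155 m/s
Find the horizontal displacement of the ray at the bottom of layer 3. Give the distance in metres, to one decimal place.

Ray parameter p = sin 5.6° / 339 m/s = 2.8786e-04 s/m.
Layer 1: θ = 5.60°; offset = 4.5·tan 5.60° = 0.441 m.
Layer 2: sin θ = p·539 = 0.1552 → θ = 8.93°; offset = 23.7·tan 8.93° = 3.722 m.
Layer 3: sin θ = p·1155 = 0.3325 → θ = 19.42°; offset = 21.2·tan 19.42° = 7.474 m.
Σ offsets = 11.637 m.

11.6 m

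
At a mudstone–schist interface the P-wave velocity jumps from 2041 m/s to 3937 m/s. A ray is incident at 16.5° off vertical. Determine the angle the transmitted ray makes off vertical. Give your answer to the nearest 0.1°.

sin θ₁/V₁ = sin θ₂/V₂ ⇒ sin θ₂ = 3937·sin 16.5°/2041 = 3937·0.2840/2041 = 0.5479.
θ₂ = arcsin 0.5479 = 33.22° from the normal.

33.2°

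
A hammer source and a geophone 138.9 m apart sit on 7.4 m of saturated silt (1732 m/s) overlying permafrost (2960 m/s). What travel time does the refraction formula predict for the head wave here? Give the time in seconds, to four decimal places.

0.0539 s

t = x/V₂ + 2h·√(V₂²−V₁²)/(V₁V₂).
√(V₂²−V₁²) = √(2960²−1732²) = 2400.4 m/s; delay term = 2·7.4·2400.4/(1732·2960) = 0.00693 s.
t = 138.9/2960 + 0.00693 = 0.05386 s.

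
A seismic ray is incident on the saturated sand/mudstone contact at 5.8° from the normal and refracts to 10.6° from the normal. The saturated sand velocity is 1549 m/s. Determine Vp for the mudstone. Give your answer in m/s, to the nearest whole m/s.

Snell's law: sin 5.8°/V₁ = sin 10.6°/V₂.
V₂ = V₁·sin 10.6°/sin 5.8° = 1549 × 1.8203 = 2819.62 m/s.

2820 m/s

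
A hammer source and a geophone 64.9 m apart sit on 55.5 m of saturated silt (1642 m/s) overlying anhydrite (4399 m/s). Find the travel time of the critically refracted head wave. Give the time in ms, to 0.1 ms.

θ_c = arcsin(V₁/V₂) = arcsin(1642/4399) = 21.92°, cos θ_c = 0.9277.
Intercept time tᵢ = 2h cos θ_c / V₁ = 2·55.5·0.9277/1642 = 0.06271 s.
t = x/V₂ + tᵢ = 64.9/4399 + 0.06271 = 0.07747 s.

77.5 ms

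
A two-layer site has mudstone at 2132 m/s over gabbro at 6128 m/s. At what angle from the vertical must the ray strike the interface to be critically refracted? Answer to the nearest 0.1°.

20.4°

Critical incidence: sin θ_c = V₁/V₂ = 2132/6128 = 0.3479.
θ_c = arcsin 0.3479 = 20.36°.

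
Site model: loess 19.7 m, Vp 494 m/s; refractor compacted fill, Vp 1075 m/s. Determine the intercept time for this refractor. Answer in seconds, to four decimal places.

0.0708 s

tᵢ = 2h·√(V₂²−V₁²)/(V₁V₂).
√(V₂²−V₁²) = √(1075²−494²) = 954.8 m/s.
tᵢ = 2·19.7·954.8/(494·1075) = 0.07084 s.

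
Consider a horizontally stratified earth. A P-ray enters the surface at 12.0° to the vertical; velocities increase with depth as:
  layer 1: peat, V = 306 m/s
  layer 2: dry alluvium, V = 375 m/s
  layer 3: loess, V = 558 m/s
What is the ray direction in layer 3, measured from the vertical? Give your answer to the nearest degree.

Ray parameter p = sin 12.0° / 306 = 6.7945e-04 s/m.
sin θ_3 = p·V_3 = 6.7945e-04 × 558 = 0.3791.
θ_3 = arcsin 0.3791 = 22.28°.

22°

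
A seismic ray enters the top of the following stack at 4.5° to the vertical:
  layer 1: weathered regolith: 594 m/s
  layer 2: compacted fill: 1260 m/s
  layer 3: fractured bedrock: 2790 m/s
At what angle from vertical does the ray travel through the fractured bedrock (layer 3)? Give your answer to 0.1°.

21.6°

Ray parameter p = sin 4.5° / 594 = 1.3209e-04 s/m.
sin θ_3 = p·V_3 = 1.3209e-04 × 2790 = 0.3685.
θ_3 = arcsin 0.3685 = 21.62°.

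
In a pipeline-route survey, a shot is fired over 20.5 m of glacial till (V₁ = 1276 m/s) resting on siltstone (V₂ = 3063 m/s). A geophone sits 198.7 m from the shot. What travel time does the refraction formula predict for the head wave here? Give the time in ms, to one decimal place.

94.1 ms

t = x/V₂ + 2h·√(V₂²−V₁²)/(V₁V₂).
√(V₂²−V₁²) = √(3063²−1276²) = 2784.6 m/s; delay term = 2·20.5·2784.6/(1276·3063) = 0.02921 s.
t = 198.7/3063 + 0.02921 = 0.09408 s.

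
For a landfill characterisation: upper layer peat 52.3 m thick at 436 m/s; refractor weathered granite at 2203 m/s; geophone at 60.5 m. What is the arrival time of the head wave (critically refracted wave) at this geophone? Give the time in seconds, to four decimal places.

t = x/V₂ + 2h·√(V₂²−V₁²)/(V₁V₂).
√(V₂²−V₁²) = √(2203²−436²) = 2159.4 m/s; delay term = 2·52.3·2159.4/(436·2203) = 0.23516 s.
t = 60.5/2203 + 0.23516 = 0.26263 s.

0.2626 s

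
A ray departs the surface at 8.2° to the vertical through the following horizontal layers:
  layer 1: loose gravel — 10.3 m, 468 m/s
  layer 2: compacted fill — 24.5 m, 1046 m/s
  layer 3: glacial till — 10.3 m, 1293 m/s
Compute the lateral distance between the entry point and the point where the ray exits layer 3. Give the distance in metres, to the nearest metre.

14 m

Apply Snell's law at each interface; in layer i the horizontal offset is hᵢ·tan θᵢ.
Layer 1: θ = 8.20°; offset = 10.3·tan 8.20° = 1.484 m.
Layer 2: sin θ = 1046·sin 8.2°/468 = 0.3188, θ = 18.59°; offset = 24.5·tan 18.59° = 8.240 m.
Layer 3: sin θ = 1293·sin 8.2°/468 = 0.3941, θ = 23.21°; offset = 10.3·tan 23.21° = 4.416 m.
Total horizontal offset = 14.140 m.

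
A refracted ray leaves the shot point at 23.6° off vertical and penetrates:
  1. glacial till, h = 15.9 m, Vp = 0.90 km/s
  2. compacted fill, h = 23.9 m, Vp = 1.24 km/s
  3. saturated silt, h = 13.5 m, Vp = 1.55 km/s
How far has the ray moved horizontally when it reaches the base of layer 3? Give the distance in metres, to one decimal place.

Apply Snell's law at each interface; in layer i the horizontal offset is hᵢ·tan θᵢ.
Layer 1: θ = 23.60°; offset = 15.9·tan 23.60° = 6.947 m.
Layer 2: sin θ = 1.24·sin 23.6°/0.90 = 0.5516, θ = 33.48°; offset = 23.9·tan 33.48° = 15.805 m.
Layer 3: sin θ = 1.55·sin 23.6°/0.90 = 0.6895, θ = 43.59°; offset = 13.5·tan 43.59° = 12.851 m.
Σ offsets = 35.603 m.

35.6 m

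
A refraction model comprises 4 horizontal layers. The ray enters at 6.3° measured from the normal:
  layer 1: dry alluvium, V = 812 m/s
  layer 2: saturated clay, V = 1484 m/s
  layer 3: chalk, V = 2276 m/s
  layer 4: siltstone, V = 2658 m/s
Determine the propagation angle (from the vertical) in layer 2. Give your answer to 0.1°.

Ray parameter p = sin 6.3° / 812 = 1.3514e-04 s/m.
sin θ_2 = p·V_2 = 1.3514e-04 × 1484 = 0.2005.
θ_2 = arcsin 0.2005 = 11.57°.

11.6°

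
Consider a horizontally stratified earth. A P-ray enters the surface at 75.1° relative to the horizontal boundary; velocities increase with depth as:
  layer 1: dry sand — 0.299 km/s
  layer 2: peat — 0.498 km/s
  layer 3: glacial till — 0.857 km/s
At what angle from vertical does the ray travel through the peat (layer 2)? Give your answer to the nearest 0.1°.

From the normal: θ₁ = 90° − 75.1° = 14.9°.
Snell's law across each interface conserves sin θ / V, so sin θ_2 = V_2·sin θ₁/V₁.
sin θ_2 = 0.498 × sin 14.9° / 0.299 = 0.4283.
θ_2 = 25.36° from the vertical.

25.4°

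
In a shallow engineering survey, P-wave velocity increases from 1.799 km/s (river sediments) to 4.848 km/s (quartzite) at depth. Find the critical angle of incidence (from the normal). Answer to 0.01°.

At critical incidence the refracted ray runs along the interface (θ₂ = 90°), so sin θ_c = V₁/V₂.
θ_c = arcsin(1.799/4.848) = arcsin 0.3711 = 21.78°.

21.78°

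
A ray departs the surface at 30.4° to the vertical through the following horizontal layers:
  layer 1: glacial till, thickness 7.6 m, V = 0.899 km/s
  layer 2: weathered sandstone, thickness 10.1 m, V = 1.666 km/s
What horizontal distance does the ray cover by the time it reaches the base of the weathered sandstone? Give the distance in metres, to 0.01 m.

31.73 m

p = sin θ₁/V₁ = sin 30.4°/0.899 = 5.6289e-01 s/km is conserved through the stack.
Layer 1: θ = 30.40°; offset = 7.6·tan 30.40° = 4.4589 m.
Layer 2: sin θ = p·1.666 = 0.9378 → θ = 69.68°; offset = 10.1·tan 69.68° = 27.2743 m.
Summing the layer offsets gives 31.7332 m.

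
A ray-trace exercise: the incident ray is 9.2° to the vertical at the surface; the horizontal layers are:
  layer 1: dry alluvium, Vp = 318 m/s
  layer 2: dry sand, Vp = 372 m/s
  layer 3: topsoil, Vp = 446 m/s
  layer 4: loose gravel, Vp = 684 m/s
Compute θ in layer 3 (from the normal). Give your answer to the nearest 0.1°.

Ray parameter p = sin 9.2° / 318 = 5.0277e-04 s/m.
sin θ_3 = p·V_3 = 5.0277e-04 × 446 = 0.2242.
θ_3 = 12.96° from the vertical.

13.0°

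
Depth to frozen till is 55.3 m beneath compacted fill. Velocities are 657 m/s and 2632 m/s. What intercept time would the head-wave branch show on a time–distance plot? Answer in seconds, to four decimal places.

tᵢ = 2h·√(V₂²−V₁²)/(V₁V₂).
√(V₂²−V₁²) = √(2632²−657²) = 2548.7 m/s.
tᵢ = 2·55.3·2548.7/(657·2632) = 0.16301 s.

0.1630 s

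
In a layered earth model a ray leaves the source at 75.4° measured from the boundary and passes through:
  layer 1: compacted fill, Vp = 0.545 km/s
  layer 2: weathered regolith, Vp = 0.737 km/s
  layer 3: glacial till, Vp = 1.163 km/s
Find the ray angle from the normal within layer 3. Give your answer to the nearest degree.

33°

From the normal: θ₁ = 90° − 75.4° = 14.6°.
Ray parameter p = sin 14.6° / 0.545 = 4.6251e-01 s/km.
sin θ_3 = p·V_3 = 4.6251e-01 × 1.163 = 0.5379.
θ_3 = 32.54° from the vertical.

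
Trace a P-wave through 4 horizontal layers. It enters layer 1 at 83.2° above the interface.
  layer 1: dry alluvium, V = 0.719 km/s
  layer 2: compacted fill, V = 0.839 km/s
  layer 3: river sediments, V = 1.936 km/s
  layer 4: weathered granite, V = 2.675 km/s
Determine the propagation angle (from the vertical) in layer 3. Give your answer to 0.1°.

From the normal: θ₁ = 90° − 83.2° = 6.8°.
Snell's law across each interface conserves sin θ / V, so sin θ_3 = V_3·sin θ₁/V₁.
sin θ_3 = 1.936 × sin 6.8° / 0.719 = 0.3188.
θ_3 = 18.59° from the vertical.

18.6°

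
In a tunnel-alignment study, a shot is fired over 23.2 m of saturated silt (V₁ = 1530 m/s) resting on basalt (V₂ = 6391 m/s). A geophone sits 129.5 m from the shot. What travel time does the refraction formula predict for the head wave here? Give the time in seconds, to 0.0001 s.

t = x/V₂ + 2h·√(V₂²−V₁²)/(V₁V₂).
√(V₂²−V₁²) = √(6391²−1530²) = 6205.2 m/s; delay term = 2·23.2·6205.2/(1530·6391) = 0.02944 s.
t = 129.5/6391 + 0.02944 = 0.04971 s.

0.0497 s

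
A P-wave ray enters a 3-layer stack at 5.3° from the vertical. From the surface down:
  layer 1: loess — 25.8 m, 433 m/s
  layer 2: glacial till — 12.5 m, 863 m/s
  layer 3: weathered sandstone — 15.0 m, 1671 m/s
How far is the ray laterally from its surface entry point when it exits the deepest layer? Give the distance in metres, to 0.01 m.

Apply Snell's law at each interface; in layer i the horizontal offset is hᵢ·tan θᵢ.
Layer 1: θ = 5.30°; offset = 25.8·tan 5.30° = 2.3934 m.
Layer 2: sin θ = 863·sin 5.3°/433 = 0.1841, θ = 10.61°; offset = 12.5·tan 10.61° = 2.3413 m.
Layer 3: sin θ = 1671·sin 5.3°/433 = 0.3565, θ = 20.88°; offset = 15.0·tan 20.88° = 5.7230 m.
Summing the layer offsets gives 10.4577 m.

10.46 m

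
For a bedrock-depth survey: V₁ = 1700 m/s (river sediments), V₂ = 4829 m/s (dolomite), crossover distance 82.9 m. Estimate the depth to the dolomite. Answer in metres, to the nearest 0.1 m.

28.7 m

h = (x_cross/2)·√((V₂−V₁)/(V₂+V₁)).
(V₂−V₁)/(V₂+V₁) = (4829−1700)/(4829+1700) = 0.4792; √ = 0.6923.
h = (82.9/2)·0.6923 = 28.69 m.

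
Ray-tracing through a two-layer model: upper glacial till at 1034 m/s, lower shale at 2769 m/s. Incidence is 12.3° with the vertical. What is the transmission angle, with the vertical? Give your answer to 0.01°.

Snell's law: sin θ₂ = (V₂/V₁)·sin θ₁ = (2769/1034)·sin 12.3° = 0.5705.
θ₂ = arcsin 0.5705 = 34.78° from the normal.

34.78°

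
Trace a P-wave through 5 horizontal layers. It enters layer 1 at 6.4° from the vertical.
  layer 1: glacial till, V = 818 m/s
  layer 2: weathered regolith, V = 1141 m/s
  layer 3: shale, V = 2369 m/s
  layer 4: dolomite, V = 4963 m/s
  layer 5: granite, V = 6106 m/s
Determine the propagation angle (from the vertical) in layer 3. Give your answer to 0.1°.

18.8°

Ray parameter p = sin 6.4° / 818 = 1.3627e-04 s/m.
sin θ_3 = p·V_3 = 1.3627e-04 × 2369 = 0.3228.
θ_3 = 18.83° from the vertical.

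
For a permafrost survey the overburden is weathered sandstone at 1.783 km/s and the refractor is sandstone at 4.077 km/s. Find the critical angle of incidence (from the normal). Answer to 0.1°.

At critical incidence the refracted ray runs along the interface (θ₂ = 90°), so sin θ_c = V₁/V₂.
θ_c = arcsin(1.783/4.077) = arcsin 0.4373 = 25.93°.

25.9°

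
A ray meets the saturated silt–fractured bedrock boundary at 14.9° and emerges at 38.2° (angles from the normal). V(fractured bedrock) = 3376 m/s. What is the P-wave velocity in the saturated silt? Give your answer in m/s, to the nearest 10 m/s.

1400 m/s

Snell's law: sin 14.9°/V₁ = sin 38.2°/V₂.
V₁ = V₂·sin 14.9°/sin 38.2° = 3376 × 0.4158 = 1403.73 m/s.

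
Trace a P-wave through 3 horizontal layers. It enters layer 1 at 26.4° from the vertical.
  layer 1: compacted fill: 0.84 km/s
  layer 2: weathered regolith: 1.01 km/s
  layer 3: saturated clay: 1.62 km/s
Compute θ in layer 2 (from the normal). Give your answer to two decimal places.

Snell's law across each interface conserves sin θ / V, so sin θ_2 = V_2·sin θ₁/V₁.
sin θ_2 = 1.01 × sin 26.4° / 0.84 = 0.5346.
θ_2 = arcsin 0.5346 = 32.32°.

32.32°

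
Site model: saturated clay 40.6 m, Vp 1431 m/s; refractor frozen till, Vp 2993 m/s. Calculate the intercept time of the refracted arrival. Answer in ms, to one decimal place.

tᵢ = 2h·√(V₂²−V₁²)/(V₁V₂).
√(V₂²−V₁²) = √(2993²−1431²) = 2628.7 m/s.
tᵢ = 2·40.6·2628.7/(1431·2993) = 0.04984 s.

49.8 ms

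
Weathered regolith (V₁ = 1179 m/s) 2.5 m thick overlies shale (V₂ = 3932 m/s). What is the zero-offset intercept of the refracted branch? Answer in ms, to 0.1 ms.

4.0 ms

tᵢ = 2h·√(V₂²−V₁²)/(V₁V₂).
√(V₂²−V₁²) = √(3932²−1179²) = 3751.1 m/s.
tᵢ = 2·2.5·3751.1/(1179·3932) = 0.00405 s.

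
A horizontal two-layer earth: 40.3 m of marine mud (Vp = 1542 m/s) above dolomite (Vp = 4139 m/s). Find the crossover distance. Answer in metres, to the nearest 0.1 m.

119.2 m

θ_c = arcsin(1542/4139) = 21.87°, so cos θ_c = 0.9280 and tᵢ = 2h cos θ_c/V₁ = 0.0485 s.
At crossover x/V₁ = x/V₂ + tᵢ ⇒ x = tᵢ/(1/V₁ − 1/V₂) = 0.04851/(6.4851e-04 − 2.4160e-04) = 119.21 m.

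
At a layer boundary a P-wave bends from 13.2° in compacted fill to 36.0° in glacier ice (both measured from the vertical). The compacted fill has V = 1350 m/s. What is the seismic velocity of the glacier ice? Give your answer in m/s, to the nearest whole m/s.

3475 m/s

sin 13.2° = 0.2284; sin 36.0° = 0.5878.
V₂ = V₁·(sin θ₂/sin θ₁) = 1350·(0.5878/0.2284) = 3474.96 m/s.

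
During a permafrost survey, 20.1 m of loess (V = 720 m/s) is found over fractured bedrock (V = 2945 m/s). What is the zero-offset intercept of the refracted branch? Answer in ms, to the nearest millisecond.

θ_c = arcsin(V₁/V₂) = arcsin(720/2945) = 14.15°; cos θ_c = 0.9697.
tᵢ = 2h·cos θ_c / V₁ = 2·20.1·0.9697 / 720 = 0.05414 s.

54 ms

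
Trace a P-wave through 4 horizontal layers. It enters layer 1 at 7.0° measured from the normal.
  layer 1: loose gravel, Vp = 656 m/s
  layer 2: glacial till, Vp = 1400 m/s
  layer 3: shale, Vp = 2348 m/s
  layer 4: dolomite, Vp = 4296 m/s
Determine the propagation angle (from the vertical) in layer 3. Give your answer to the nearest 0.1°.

25.9°

Ray parameter p = sin 7.0° / 656 = 1.8578e-04 s/m.
sin θ_3 = p·V_3 = 1.8578e-04 × 2348 = 0.4362.
θ_3 = arcsin 0.4362 = 25.86°.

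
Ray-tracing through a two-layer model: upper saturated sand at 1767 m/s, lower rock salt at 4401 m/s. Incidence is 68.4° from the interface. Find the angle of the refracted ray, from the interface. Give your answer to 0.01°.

23.53°

Angle from the normal: 90° − 68.4° = 21.6°.
Snell's law: sin θ₂ = (V₂/V₁)·sin θ₁ = (4401/1767)·sin 21.6° = 0.9169.
θ₂ = arcsin 0.9169 = 66.47° from the normal.
From the interface: 90° − 66.47° = 23.53°.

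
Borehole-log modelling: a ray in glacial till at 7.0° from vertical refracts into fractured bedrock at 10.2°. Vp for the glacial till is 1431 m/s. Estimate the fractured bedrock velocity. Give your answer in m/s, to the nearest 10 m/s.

Snell's law: sin 7.0°/V₁ = sin 10.2°/V₂.
V₂ = V₁·sin 10.2°/sin 7.0° = 1431 × 1.4531 = 2079.34 m/s.

2080 m/s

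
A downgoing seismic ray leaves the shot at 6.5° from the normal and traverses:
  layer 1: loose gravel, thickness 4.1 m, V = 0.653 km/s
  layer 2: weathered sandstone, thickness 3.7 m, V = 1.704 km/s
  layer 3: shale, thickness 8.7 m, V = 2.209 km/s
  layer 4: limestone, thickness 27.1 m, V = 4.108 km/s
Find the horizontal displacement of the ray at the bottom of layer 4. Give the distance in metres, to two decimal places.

32.71 m

Apply Snell's law at each interface; in layer i the horizontal offset is hᵢ·tan θᵢ.
Layer 1: θ = 6.50°; offset = 4.1·tan 6.50° = 0.4671 m.
Layer 2: sin θ = 1.704·sin 6.5°/0.653 = 0.2954, θ = 17.18°; offset = 3.7·tan 17.18° = 1.1440 m.
Layer 3: sin θ = 2.209·sin 6.5°/0.653 = 0.3829, θ = 22.52°; offset = 8.7·tan 22.52° = 3.6066 m.
Layer 4: sin θ = 4.108·sin 6.5°/0.653 = 0.7122, θ = 45.41°; offset = 27.1·tan 45.41° = 27.4913 m.
Σ offsets = 32.7091 m.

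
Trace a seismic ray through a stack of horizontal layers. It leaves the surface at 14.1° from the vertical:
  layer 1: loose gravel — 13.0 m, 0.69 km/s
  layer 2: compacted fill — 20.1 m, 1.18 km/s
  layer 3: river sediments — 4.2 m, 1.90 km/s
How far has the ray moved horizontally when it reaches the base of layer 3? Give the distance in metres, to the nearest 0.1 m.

16.3 m

Ray parameter p = sin 14.1° / 0.69 km/s = 3.5307e-01 s/km.
Layer 1: θ = 14.10°; offset = 13.0·tan 14.10° = 3.265 m.
Layer 2: sin θ = p·1.18 = 0.4166 → θ = 24.62°; offset = 20.1·tan 24.62° = 9.211 m.
Layer 3: sin θ = p·1.90 = 0.6708 → θ = 42.13°; offset = 4.2·tan 42.13° = 3.799 m.
Σ offsets = 16.276 m.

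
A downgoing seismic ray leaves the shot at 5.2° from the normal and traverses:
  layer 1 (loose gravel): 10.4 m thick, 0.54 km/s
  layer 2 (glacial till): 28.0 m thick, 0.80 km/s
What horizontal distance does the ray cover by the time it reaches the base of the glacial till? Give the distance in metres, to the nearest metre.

Apply Snell's law at each interface; in layer i the horizontal offset is hᵢ·tan θᵢ.
Layer 1: θ = 5.20°; offset = 10.4·tan 5.20° = 0.946 m.
Layer 2: sin θ = 0.80·sin 5.2°/0.54 = 0.1343, θ = 7.72°; offset = 28.0·tan 7.72° = 3.794 m.
Summing the layer offsets gives 4.740 m.

5 m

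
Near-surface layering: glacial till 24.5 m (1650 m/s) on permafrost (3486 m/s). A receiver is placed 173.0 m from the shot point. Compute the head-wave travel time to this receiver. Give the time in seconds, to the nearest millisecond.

θ_c = arcsin(V₁/V₂) = arcsin(1650/3486) = 28.25°, cos θ_c = 0.8809.
Intercept time tᵢ = 2h cos θ_c / V₁ = 2·24.5·0.8809/1650 = 0.02616 s.
t = x/V₂ + tᵢ = 173.0/3486 + 0.02616 = 0.07579 s.

0.076 s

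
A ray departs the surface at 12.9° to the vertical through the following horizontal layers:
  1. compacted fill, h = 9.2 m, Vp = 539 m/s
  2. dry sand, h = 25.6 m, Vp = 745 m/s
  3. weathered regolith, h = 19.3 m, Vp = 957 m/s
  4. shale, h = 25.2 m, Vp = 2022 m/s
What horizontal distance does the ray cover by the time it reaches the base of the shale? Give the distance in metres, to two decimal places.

p = sin θ₁/V₁ = sin 12.9°/539 = 4.1419e-04 s/m is conserved through the stack.
Layer 1: θ = 12.90°; offset = 9.2·tan 12.90° = 2.1071 m.
Layer 2: sin θ = p·745 = 0.3086 → θ = 17.97°; offset = 25.6·tan 17.97° = 8.3048 m.
Layer 3: sin θ = p·957 = 0.3964 → θ = 23.35°; offset = 19.3·tan 23.35° = 8.3328 m.
Layer 4: sin θ = p·2022 = 0.8375 → θ = 56.88°; offset = 25.2·tan 56.88° = 38.6227 m.
Σ offsets = 57.3673 m.

57.37 m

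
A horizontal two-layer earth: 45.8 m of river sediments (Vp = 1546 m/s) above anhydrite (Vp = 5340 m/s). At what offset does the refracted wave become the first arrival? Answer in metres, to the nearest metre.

123 m

θ_c = arcsin(1546/5340) = 16.83°, so cos θ_c = 0.9572 and tᵢ = 2h cos θ_c/V₁ = 0.0567 s.
At crossover x/V₁ = x/V₂ + tᵢ ⇒ x = tᵢ/(1/V₁ − 1/V₂) = 0.05671/(6.4683e-04 − 1.8727e-04) = 123.40 m.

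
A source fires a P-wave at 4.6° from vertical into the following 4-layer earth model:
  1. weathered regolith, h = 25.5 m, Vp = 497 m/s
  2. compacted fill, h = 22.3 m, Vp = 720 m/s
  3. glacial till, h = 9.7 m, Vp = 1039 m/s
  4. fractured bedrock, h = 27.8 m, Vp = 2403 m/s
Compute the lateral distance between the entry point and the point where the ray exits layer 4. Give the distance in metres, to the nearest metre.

Apply Snell's law at each interface; in layer i the horizontal offset is hᵢ·tan θᵢ.
Layer 1: θ = 4.60°; offset = 25.5·tan 4.60° = 2.052 m.
Layer 2: sin θ = 720·sin 4.6°/497 = 0.1162, θ = 6.67°; offset = 22.3·tan 6.67° = 2.609 m.
Layer 3: sin θ = 1039·sin 4.6°/497 = 0.1677, θ = 9.65°; offset = 9.7·tan 9.65° = 1.650 m.
Layer 4: sin θ = 2403·sin 4.6°/497 = 0.3878, θ = 22.82°; offset = 27.8·tan 22.82° = 11.695 m.
Σ offsets = 18.005 m.

18 m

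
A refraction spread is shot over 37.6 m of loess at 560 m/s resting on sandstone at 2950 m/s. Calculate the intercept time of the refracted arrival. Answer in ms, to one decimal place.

131.8 ms

tᵢ = 2h·√(V₂²−V₁²)/(V₁V₂).
√(V₂²−V₁²) = √(2950²−560²) = 2896.4 m/s.
tᵢ = 2·37.6·2896.4/(560·2950) = 0.13184 s.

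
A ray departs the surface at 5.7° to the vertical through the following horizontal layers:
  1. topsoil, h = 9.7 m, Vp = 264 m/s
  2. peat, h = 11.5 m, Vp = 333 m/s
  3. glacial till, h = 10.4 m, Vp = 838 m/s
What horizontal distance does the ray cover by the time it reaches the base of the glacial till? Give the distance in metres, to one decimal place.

Apply Snell's law at each interface; in layer i the horizontal offset is hᵢ·tan θᵢ.
Layer 1: θ = 5.70°; offset = 9.7·tan 5.70° = 0.968 m.
Layer 2: sin θ = 333·sin 5.7°/264 = 0.1253, θ = 7.20°; offset = 11.5·tan 7.20° = 1.452 m.
Layer 3: sin θ = 838·sin 5.7°/264 = 0.3153, θ = 18.38°; offset = 10.4·tan 18.38° = 3.455 m.
Summing the layer offsets gives 5.875 m.

5.9 m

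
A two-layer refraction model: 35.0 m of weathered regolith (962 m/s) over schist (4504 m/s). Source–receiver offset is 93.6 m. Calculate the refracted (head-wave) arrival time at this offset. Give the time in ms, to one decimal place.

θ_c = arcsin(V₁/V₂) = arcsin(962/4504) = 12.33°, cos θ_c = 0.9769.
Intercept time tᵢ = 2h cos θ_c / V₁ = 2·35.0·0.9769/962 = 0.07109 s.
t = x/V₂ + tᵢ = 93.6/4504 + 0.07109 = 0.09187 s.

91.9 ms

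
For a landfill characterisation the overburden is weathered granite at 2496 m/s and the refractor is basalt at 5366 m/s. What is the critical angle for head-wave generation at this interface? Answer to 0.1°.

Critical incidence: sin θ_c = V₁/V₂ = 2496/5366 = 0.4652.
θ_c = arcsin 0.4652 = 27.72°.

27.7°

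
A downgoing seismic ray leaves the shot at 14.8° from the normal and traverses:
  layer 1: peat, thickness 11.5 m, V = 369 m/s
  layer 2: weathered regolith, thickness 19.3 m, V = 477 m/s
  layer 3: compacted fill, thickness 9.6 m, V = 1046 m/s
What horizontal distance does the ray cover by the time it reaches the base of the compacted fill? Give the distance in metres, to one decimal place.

19.9 m

Ray parameter p = sin 14.8° / 369 m/s = 6.9226e-04 s/m.
Layer 1: θ = 14.80°; offset = 11.5·tan 14.80° = 3.038 m.
Layer 2: sin θ = p·477 = 0.3302 → θ = 19.28°; offset = 19.3·tan 19.28° = 6.752 m.
Layer 3: sin θ = p·1046 = 0.7241 → θ = 46.39°; offset = 9.6·tan 46.39° = 10.079 m.
Summing the layer offsets gives 19.869 m.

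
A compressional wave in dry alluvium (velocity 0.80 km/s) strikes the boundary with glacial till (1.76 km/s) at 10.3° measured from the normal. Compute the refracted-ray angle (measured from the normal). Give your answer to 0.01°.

23.16°

sin θ₁/V₁ = sin θ₂/V₂ ⇒ sin θ₂ = 1.76·sin 10.3°/0.80 = 1.76·0.1788/0.80 = 0.3934.
θ₂ = arcsin 0.3934 = 23.16° from the normal.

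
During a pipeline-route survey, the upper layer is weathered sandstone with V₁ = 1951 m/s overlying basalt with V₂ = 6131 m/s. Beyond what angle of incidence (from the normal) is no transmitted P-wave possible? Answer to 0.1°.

At critical incidence the refracted ray runs along the interface (θ₂ = 90°), so sin θ_c = V₁/V₂.
θ_c = arcsin(1951/6131) = arcsin 0.3182 = 18.56°.

18.6°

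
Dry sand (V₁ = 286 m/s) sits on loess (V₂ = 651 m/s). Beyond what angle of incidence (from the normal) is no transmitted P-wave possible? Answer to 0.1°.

Critical incidence: sin θ_c = V₁/V₂ = 286/651 = 0.4393.
θ_c = arcsin 0.4393 = 26.06°.

26.1°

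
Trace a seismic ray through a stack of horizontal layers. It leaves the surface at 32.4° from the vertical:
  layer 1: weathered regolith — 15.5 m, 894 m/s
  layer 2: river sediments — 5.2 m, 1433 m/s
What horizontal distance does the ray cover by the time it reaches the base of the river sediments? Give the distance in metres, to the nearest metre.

Ray parameter p = sin 32.4° / 894 m/s = 5.9936e-04 s/m.
Layer 1: θ = 32.40°; offset = 15.5·tan 32.40° = 9.837 m.
Layer 2: sin θ = p·1433 = 0.8589 → θ = 59.19°; offset = 5.2·tan 59.19° = 8.720 m.
Σ offsets = 18.557 m.

19 m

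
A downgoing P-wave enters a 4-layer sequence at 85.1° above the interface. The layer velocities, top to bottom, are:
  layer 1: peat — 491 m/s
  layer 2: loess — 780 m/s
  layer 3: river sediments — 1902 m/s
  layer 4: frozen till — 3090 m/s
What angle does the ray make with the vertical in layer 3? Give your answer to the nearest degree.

19°

From the normal: θ₁ = 90° − 85.1° = 4.9°.
Ray parameter p = sin 4.9° / 491 = 1.7397e-04 s/m.
sin θ_3 = p·V_3 = 1.7397e-04 × 1902 = 0.3309.
θ_3 = arcsin 0.3309 = 19.32°.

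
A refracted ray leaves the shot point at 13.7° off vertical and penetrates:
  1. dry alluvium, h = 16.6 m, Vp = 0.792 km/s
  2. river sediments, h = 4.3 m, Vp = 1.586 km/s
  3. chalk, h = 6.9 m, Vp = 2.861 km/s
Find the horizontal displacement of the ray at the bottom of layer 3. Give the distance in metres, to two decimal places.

17.77 m

p = sin θ₁/V₁ = sin 13.7°/0.792 = 2.9904e-01 s/km is conserved through the stack.
Layer 1: θ = 13.70°; offset = 16.6·tan 13.70° = 4.0466 m.
Layer 2: sin θ = p·1.586 = 0.4743 → θ = 28.31°; offset = 4.3·tan 28.31° = 2.3165 m.
Layer 3: sin θ = p·2.861 = 0.8555 → θ = 58.82°; offset = 6.9·tan 58.82° = 11.4024 m.
Summing the layer offsets gives 17.7655 m.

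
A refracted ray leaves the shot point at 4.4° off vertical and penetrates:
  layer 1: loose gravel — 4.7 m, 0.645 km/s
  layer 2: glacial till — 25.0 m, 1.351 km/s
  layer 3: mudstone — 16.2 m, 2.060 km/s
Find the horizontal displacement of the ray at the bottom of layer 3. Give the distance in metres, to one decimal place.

8.5 m

Apply Snell's law at each interface; in layer i the horizontal offset is hᵢ·tan θᵢ.
Layer 1: θ = 4.40°; offset = 4.7·tan 4.40° = 0.362 m.
Layer 2: sin θ = 1.351·sin 4.4°/0.645 = 0.1607, θ = 9.25°; offset = 25.0·tan 9.25° = 4.070 m.
Layer 3: sin θ = 2.060·sin 4.4°/0.645 = 0.2450, θ = 14.18°; offset = 16.2·tan 14.18° = 4.094 m.
Summing the layer offsets gives 8.526 m.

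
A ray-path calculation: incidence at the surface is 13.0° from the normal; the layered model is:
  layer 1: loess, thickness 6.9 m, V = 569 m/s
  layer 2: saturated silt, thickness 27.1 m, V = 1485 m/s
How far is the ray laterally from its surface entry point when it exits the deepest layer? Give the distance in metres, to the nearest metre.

21 m

Ray parameter p = sin 13.0° / 569 m/s = 3.9534e-04 s/m.
Layer 1: θ = 13.00°; offset = 6.9·tan 13.00° = 1.593 m.
Layer 2: sin θ = p·1485 = 0.5871 → θ = 35.95°; offset = 27.1·tan 35.95° = 19.654 m.
Σ offsets = 21.247 m.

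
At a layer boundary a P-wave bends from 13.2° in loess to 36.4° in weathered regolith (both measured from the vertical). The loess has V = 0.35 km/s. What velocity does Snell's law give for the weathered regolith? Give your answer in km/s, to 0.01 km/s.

sin 13.2° = 0.2284; sin 36.4° = 0.5934.
V₂ = V₁·(sin θ₂/sin θ₁) = 0.35·(0.5934/0.2284) = 0.91 km/s.

0.91 km/s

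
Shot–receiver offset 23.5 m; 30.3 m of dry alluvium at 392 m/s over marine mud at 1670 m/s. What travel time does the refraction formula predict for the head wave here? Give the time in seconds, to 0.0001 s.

0.1643 s

θ_c = arcsin(V₁/V₂) = arcsin(392/1670) = 13.58°, cos θ_c = 0.9721.
Intercept time tᵢ = 2h cos θ_c / V₁ = 2·30.3·0.9721/392 = 0.15027 s.
t = x/V₂ + tᵢ = 23.5/1670 + 0.15027 = 0.16434 s.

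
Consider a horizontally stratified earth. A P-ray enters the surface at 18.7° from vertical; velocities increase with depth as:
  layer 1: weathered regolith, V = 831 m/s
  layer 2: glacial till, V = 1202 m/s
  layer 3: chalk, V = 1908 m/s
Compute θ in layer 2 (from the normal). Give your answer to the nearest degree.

Snell's law across each interface conserves sin θ / V, so sin θ_2 = V_2·sin θ₁/V₁.
sin θ_2 = 1202 × sin 18.7° / 831 = 0.4638.
θ_2 = 27.63° from the vertical.

28°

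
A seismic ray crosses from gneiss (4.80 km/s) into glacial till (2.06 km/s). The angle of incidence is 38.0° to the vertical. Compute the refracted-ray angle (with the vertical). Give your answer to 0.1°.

sin θ₁/V₁ = sin θ₂/V₂ ⇒ sin θ₂ = 2.06·sin 38.0°/4.80 = 2.06·0.6157/4.80 = 0.2642.
θ₂ = sin⁻¹(0.2642) = 15.32° (from vertical).

15.3°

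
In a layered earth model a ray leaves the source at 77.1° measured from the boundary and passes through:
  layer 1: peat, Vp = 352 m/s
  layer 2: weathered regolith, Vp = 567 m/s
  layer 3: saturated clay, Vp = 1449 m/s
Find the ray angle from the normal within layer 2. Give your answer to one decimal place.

From the normal: θ₁ = 90° − 77.1° = 12.9°.
Ray parameter p = sin 12.9° / 352 = 6.3423e-04 s/m.
sin θ_2 = p·V_2 = 6.3423e-04 × 567 = 0.3596.
θ_2 = 21.08° from the vertical.

21.1°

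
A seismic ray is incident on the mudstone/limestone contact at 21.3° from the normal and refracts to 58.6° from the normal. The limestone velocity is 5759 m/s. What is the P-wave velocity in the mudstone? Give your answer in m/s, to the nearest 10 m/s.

sin 21.3° = 0.3633; sin 58.6° = 0.8536.
V₁ = V₂·(sin θ₁/sin θ₂) = 5759·(0.3633/0.8536) = 2450.90 m/s.

2450 m/s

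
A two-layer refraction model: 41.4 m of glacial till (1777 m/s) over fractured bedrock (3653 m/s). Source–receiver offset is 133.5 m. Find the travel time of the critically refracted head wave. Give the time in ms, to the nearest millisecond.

77 ms

t = x/V₂ + 2h·√(V₂²−V₁²)/(V₁V₂).
√(V₂²−V₁²) = √(3653²−1777²) = 3191.7 m/s; delay term = 2·41.4·3191.7/(1777·3653) = 0.04071 s.
t = 133.5/3653 + 0.04071 = 0.07726 s.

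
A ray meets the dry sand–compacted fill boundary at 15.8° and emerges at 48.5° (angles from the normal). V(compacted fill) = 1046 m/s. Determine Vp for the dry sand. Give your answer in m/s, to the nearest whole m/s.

380 m/s

sin 15.8° = 0.2723; sin 48.5° = 0.7490.
V₁ = V₂·(sin θ₁/sin θ₂) = 1046·(0.2723/0.7490) = 380.27 m/s.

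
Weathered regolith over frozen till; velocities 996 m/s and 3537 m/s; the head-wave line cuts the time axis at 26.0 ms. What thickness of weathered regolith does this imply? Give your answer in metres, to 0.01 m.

13.49 m

θ_c = arcsin(996/3537) = 16.36°; cos θ_c = 0.9595.
tᵢ = 2h cos θ_c/V₁ ⇒ h = tᵢ·V₁/(2 cos θ_c) = 0.026·996/(2·0.9595) = 13.49 m.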